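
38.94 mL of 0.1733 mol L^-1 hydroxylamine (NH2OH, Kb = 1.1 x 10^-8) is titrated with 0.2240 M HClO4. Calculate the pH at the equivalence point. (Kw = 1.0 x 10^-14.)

n(NH2OH) = 0.1733 x 0.03894 = 0.006748 mol; V(HClO4) at equivalence = 0.006748/0.2240 = 0.03013 L.
At equivalence the base is fully converted to NH3OH+; total volume = 0.06907 L, so [NH3OH+] = 0.006748/0.06907 = 0.09771 M.
Ka(NH3OH+) = Kw/Kb = 1.0e-14 / 1.1 x 10^-8 = 9.09e-7.
[H^+] = sqrt(Ka x [NH3OH+]) = sqrt(9.09e-7 x 0.09771) = 0.000298 M.
pH = -log(0.000298) = 3.53.

3.53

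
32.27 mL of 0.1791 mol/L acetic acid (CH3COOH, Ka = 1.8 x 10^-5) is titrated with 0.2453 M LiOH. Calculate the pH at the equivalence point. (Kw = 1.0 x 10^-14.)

n(CH3COOH) = 0.1791 x 0.03227 = 0.005780 mol; V(LiOH) at equivalence = 0.005780/0.2453 = 0.02356 L.
At equivalence all the acid is converted to CH3COO-; total volume = 0.03227 + 0.02356 = 0.05583 L, so [CH3COO-] = 0.005780/0.05583 = 0.1035 M.
Kb = Kw/Ka = 1.0e-14 / 1.8 x 10^-5 = 5.56e-10.
[OH^-] = sqrt(Kb x [CH3COO-]) = sqrt(5.56e-10 x 0.1035) = 7.58e-6 M.
pOH = 5.12, so pH = 14.00 - 5.12 = 8.88.

8.88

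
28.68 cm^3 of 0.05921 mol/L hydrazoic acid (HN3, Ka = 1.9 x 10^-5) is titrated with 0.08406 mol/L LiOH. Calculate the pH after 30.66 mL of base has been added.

n(acid) = 0.05921 x 0.02868 = 0.001698 mol; n(LiOH) added = 0.08406 x 0.03066 = 0.002577 mol.
Base is in excess by 0.002577 - 0.001698 = 0.0008791 mol in a total volume of 0.05934 L.
[OH^-] = 0.0008791/0.05934 = 0.01482 M, so pOH = 1.83 and pH = 14.00 - 1.83 = 12.17.

12.17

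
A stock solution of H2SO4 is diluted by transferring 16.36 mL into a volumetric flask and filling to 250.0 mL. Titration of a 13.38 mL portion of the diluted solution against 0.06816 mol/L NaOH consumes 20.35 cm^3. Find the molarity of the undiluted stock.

n(NaOH) = 0.06816 x 0.02035 = 0.001387 mol.
n(H2SO4) in the aliquot = 0.001387 x 1/2 = 0.0006935 mol.
[diluted H2SO4] = 0.0006935 / 0.01338 = 0.05183 M.
Dilution factor = 250.0/16.36 = 15.28, so [stock] = 0.05183 x 15.28 = 0.792 M.

0.792 M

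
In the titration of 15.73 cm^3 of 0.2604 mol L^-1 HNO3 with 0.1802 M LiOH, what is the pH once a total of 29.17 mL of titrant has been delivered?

n(acid) = 0.2604 x 0.01573 = 0.004096 mol; n(LiOH) added = 0.1802 x 0.02917 = 0.005256 mol.
Base is in excess by 0.005256 - 0.004096 = 0.001160 mol in a total volume of 0.04490 L.
[OH^-] = 0.001160/0.04490 = 0.02584 M, so pOH = 1.59 and pH = 14.00 - 1.59 = 12.41.

12.41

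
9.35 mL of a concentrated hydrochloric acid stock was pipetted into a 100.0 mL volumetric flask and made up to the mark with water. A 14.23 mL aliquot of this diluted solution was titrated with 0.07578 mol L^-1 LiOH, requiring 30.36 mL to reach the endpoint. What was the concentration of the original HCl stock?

1.73 M

n(LiOH) = 0.07578 x 0.03036 = 0.002301 mol.
n(HCl) in the aliquot = 0.002301 mol.
[diluted HCl] = 0.002301 / 0.01423 = 0.1617 M.
Dilution factor = 100.0/9.350 = 10.70, so [stock] = 0.1617 x 10.70 = 1.73 M.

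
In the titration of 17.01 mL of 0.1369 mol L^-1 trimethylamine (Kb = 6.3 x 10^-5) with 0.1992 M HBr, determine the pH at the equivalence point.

5.45

n((CH3)3N) = 0.1369 x 0.01701 = 0.002329 mol; V(HBr) at equivalence = 0.002329/0.1992 = 0.01169 L.
At equivalence the base is fully converted to (CH3)3NH+; total volume = 0.02870 L, so [(CH3)3NH+] = 0.002329/0.02870 = 0.08114 M.
Ka((CH3)3NH+) = Kw/Kb = 1.0e-14 / 6.3 x 10^-5 = 1.59e-10.
[H^+] = sqrt(Ka x [(CH3)3NH+]) = sqrt(1.59e-10 x 0.08114) = 3.59e-6 M.
pH = -log(3.59e-6) = 5.45.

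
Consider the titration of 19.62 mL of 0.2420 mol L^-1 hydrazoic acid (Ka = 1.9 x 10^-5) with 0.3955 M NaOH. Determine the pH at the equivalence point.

n(HN3) = 0.2420 x 0.01962 = 0.004748 mol; V(NaOH) at equivalence = 0.004748/0.3955 = 0.01201 L.
At equivalence all the acid is converted to N3-; total volume = 0.01962 + 0.01201 = 0.03163 L, so [N3-] = 0.004748/0.03163 = 0.1501 M.
Kb = Kw/Ka = 1.0e-14 / 1.9 x 10^-5 = 5.26e-10.
[OH^-] = sqrt(Kb x [N3-]) = sqrt(5.26e-10 x 0.1501) = 8.89e-6 M.
pOH = 5.05, so pH = 14.00 - 5.05 = 8.95.

8.95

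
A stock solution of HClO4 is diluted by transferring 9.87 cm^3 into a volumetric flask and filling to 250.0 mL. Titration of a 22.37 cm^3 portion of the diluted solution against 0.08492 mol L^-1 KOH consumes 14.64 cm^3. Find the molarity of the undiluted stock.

n(KOH) = 0.08492 x 0.01464 = 0.001243 mol.
n(HClO4) in the aliquot = 0.001243 mol.
[diluted HClO4] = 0.001243 / 0.02237 = 0.05558 M.
Dilution factor = 250.0/9.870 = 25.33, so [stock] = 0.05558 x 25.33 = 1.41 M.

1.41 M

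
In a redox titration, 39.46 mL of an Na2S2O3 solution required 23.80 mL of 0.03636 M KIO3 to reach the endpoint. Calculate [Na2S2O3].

n(KIO3) = 0.03636 x 0.02380 = 0.0008654 mol.
From the balanced equation, 1 mol KIO3 reacts with 6 mol Na2S2O3, so n(Na2S2O3) = 0.0008654 x 6/1 = 0.005192 mol.
[Na2S2O3] = 0.005192 / 0.03946 L = 0.132 M.

0.132 M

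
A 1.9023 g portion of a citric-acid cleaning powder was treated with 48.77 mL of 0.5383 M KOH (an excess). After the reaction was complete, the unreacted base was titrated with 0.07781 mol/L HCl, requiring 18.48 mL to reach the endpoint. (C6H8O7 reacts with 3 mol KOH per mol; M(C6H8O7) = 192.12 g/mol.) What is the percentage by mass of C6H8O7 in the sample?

Total n(KOH) added = 0.5383 x 0.04877 = 0.02625 mol.
n(HCl) used = 0.07781 x 0.01848 = 0.001438 mol, which equals the excess n(KOH).
So n(KOH) consumed by the sample = 0.02625 - 0.001438 = 0.02481 mol.
n(C6H8O7) = 0.02481 / 3 = 0.008272 mol.
mass C6H8O7 = 0.008272 x 192.12 = 1.589 g, so %C6H8O7 = 1.589/1.9023 x 100 = 83.5%.

83.5%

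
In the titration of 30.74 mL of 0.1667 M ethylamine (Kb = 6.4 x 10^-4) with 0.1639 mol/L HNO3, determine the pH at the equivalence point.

5.94

n(C2H5NH2) = 0.1667 x 0.03074 = 0.005124 mol; V(HNO3) at equivalence = 0.005124/0.1639 = 0.03127 L.
At equivalence the base is fully converted to C2H5NH3+; total volume = 0.06201 L, so [C2H5NH3+] = 0.005124/0.06201 = 0.08264 M.
Ka(C2H5NH3+) = Kw/Kb = 1.0e-14 / 6.4 x 10^-4 = 1.56e-11.
[H^+] = sqrt(Ka x [C2H5NH3+]) = sqrt(1.56e-11 x 0.08264) = 1.14e-6 M.
pH = -log(1.14e-6) = 5.94.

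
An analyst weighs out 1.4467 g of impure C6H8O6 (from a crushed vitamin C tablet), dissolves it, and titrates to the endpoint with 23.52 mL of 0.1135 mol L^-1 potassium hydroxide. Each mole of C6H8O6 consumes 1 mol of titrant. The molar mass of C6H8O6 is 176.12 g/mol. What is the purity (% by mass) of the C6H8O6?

32.5%

n(KOH) = 0.1135 x 0.02352 = 0.002670 mol.
n(C6H8O6) = 0.002670 / 1 = 0.002670 mol.
mass of C6H8O6 = 0.002670 x 176.12 = 0.4702 g.
% purity = 0.4702 / 1.4467 x 100 = 32.5%.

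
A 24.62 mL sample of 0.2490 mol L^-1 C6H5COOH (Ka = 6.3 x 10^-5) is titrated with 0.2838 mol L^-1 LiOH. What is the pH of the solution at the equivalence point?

n(C6H5COOH) = 0.2490 x 0.02462 = 0.006130 mol; V(LiOH) at equivalence = 0.006130/0.2838 = 0.02160 L.
At equivalence all the acid is converted to C6H5COO-; total volume = 0.02462 + 0.02160 = 0.04622 L, so [C6H5COO-] = 0.006130/0.04622 = 0.1326 M.
Kb = Kw/Ka = 1.0e-14 / 6.3 x 10^-5 = 1.59e-10.
[OH^-] = sqrt(Kb x [C6H5COO-]) = sqrt(1.59e-10 x 0.1326) = 4.59e-6 M.
pOH = 5.34, so pH = 14.00 - 5.34 = 8.66.

8.66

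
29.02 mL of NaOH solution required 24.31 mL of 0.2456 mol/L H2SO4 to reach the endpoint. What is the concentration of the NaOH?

n(H2SO4) delivered = 0.2456 x 0.02431 = 0.005971 mol.
The reaction is 2 NaOH + 1 H2SO4, so n(NaOH) = 0.005971 x 2/1 = 0.01194 mol.
[NaOH] = 0.01194 mol / 0.02902 L = 0.411 M.

0.411 M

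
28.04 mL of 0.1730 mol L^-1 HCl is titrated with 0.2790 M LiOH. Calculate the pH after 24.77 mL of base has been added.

12.59

n(acid) = 0.1730 x 0.02804 = 0.004851 mol; n(LiOH) added = 0.2790 x 0.02477 = 0.006911 mol.
Base is in excess by 0.006911 - 0.004851 = 0.002060 mol in a total volume of 0.05281 L.
[OH^-] = 0.002060/0.05281 = 0.03901 M, so pOH = 1.41 and pH = 14.00 - 1.41 = 12.59.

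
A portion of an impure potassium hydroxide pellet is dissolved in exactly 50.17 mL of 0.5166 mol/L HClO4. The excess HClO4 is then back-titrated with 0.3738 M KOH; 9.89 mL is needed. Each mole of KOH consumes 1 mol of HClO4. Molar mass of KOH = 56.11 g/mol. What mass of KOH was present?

Total n(HClO4) added = 0.5166 x 0.05017 = 0.02592 mol.
n(KOH) used = 0.3738 x 0.009890 = 0.003697 mol, which equals the excess n(HClO4).
So n(HClO4) consumed by the sample = 0.02592 - 0.003697 = 0.02222 mol.
n(KOH) = 0.02222 / 1 = 0.02222 mol.
mass = 0.02222 mol x 56.11 g/mol = 1.25 g.

1.25 g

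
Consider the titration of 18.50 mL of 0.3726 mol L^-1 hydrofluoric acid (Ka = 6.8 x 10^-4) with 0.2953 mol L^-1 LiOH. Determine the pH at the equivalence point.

n(HF) = 0.3726 x 0.01850 = 0.006893 mol; V(LiOH) at equivalence = 0.006893/0.2953 = 0.02334 L.
At equivalence all the acid is converted to F-; total volume = 0.01850 + 0.02334 = 0.04184 L, so [F-] = 0.006893/0.04184 = 0.1647 M.
Kb = Kw/Ka = 1.0e-14 / 6.8 x 10^-4 = 1.47e-11.
[OH^-] = sqrt(Kb x [F-]) = sqrt(1.47e-11 x 0.1647) = 1.56e-6 M.
pOH = 5.81, so pH = 14.00 - 5.81 = 8.19.

8.19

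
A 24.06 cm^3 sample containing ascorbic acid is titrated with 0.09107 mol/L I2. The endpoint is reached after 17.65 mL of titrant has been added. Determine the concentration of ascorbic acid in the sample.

n(I2) = 0.09107 x 0.01765 = 0.001607 mol.
From the balanced equation, 1 mol I2 reacts with 1 mol ascorbic acid, so n(ascorbic acid) = 0.001607 x 1/1 = 0.001607 mol.
[ascorbic acid] = 0.001607 / 0.02406 L = 0.0668 M.

0.0668 M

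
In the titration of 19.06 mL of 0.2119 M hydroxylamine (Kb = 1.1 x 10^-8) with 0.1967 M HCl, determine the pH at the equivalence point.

n(NH2OH) = 0.2119 x 0.01906 = 0.004039 mol; V(HCl) at equivalence = 0.004039/0.1967 = 0.02053 L.
At equivalence the base is fully converted to NH3OH+; total volume = 0.03959 L, so [NH3OH+] = 0.004039/0.03959 = 0.1020 M.
Ka(NH3OH+) = Kw/Kb = 1.0e-14 / 1.1 x 10^-8 = 9.09e-7.
[H^+] = sqrt(Ka x [NH3OH+]) = sqrt(9.09e-7 x 0.1020) = 0.000305 M.
pH = -log(0.000305) = 3.52.

3.52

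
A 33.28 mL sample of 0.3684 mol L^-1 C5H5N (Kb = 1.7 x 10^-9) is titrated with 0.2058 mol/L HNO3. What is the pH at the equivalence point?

3.05

n(C5H5N) = 0.3684 x 0.03328 = 0.01226 mol; V(HNO3) at equivalence = 0.01226/0.2058 = 0.05957 L.
At equivalence the base is fully converted to C5H5NH+; total volume = 0.09285 L, so [C5H5NH+] = 0.01226/0.09285 = 0.1320 M.
Ka(C5H5NH+) = Kw/Kb = 1.0e-14 / 1.7 x 10^-9 = 5.88e-6.
[H^+] = sqrt(Ka x [C5H5NH+]) = sqrt(5.88e-6 x 0.1320) = 0.000881 M.
pH = -log(0.000881) = 3.05.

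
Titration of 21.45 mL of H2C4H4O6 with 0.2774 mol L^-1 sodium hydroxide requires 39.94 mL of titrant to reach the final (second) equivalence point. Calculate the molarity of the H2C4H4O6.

n(NaOH) = 0.2774 x 0.03994 = 0.01108 mol.
At the final (second) equivalence point, 2 mol OH^- react per mol H2C4H4O6, so n(H2C4H4O6) = 0.01108 / 2 = 0.005540 mol.
[H2C4H4O6] = 0.005540 / 0.02145 L = 0.258 M.

0.258 M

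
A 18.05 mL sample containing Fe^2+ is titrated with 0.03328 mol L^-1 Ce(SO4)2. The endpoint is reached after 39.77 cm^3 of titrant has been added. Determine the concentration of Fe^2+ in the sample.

0.0733 M

n(Ce(SO4)2) = 0.03328 x 0.03977 = 0.001324 mol.
From the balanced equation, 1 mol Ce(SO4)2 reacts with 1 mol Fe^2+, so n(Fe^2+) = 0.001324 x 1/1 = 0.001324 mol.
[Fe^2+] = 0.001324 / 0.01805 L = 0.0733 M.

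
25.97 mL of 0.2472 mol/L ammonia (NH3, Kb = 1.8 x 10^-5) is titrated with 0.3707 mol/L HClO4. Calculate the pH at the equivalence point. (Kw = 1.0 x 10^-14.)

n(NH3) = 0.2472 x 0.02597 = 0.006420 mol; V(HClO4) at equivalence = 0.006420/0.3707 = 0.01732 L.
At equivalence the base is fully converted to NH4+; total volume = 0.04329 L, so [NH4+] = 0.006420/0.04329 = 0.1483 M.
Ka(NH4+) = Kw/Kb = 1.0e-14 / 1.8 x 10^-5 = 5.56e-10.
[H^+] = sqrt(Ka x [NH4+]) = sqrt(5.56e-10 x 0.1483) = 9.08e-6 M.
pH = -log(9.08e-6) = 5.04.

5.04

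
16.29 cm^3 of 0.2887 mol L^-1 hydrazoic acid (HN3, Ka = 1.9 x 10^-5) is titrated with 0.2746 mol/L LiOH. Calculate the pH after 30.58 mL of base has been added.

n(acid) = 0.2887 x 0.01629 = 0.004703 mol; n(LiOH) added = 0.2746 x 0.03058 = 0.008397 mol.
Base is in excess by 0.008397 - 0.004703 = 0.003694 mol in a total volume of 0.04687 L.
[OH^-] = 0.003694/0.04687 = 0.07882 M, so pOH = 1.10 and pH = 14.00 - 1.10 = 12.90.

12.90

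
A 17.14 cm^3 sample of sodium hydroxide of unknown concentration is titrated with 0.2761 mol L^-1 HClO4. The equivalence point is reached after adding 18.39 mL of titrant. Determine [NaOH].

n(HClO4) delivered = 0.2761 x 0.01839 = 0.005077 mol.
For a 1:1 reaction, n(NaOH) = 0.005077 mol.
[NaOH] = 0.005077 mol / 0.01714 L = 0.296 M.

0.296 M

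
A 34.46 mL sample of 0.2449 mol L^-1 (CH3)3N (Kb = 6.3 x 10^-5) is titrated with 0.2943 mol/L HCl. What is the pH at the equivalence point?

5.34

n((CH3)3N) = 0.2449 x 0.03446 = 0.008439 mol; V(HCl) at equivalence = 0.008439/0.2943 = 0.02868 L.
At equivalence the base is fully converted to (CH3)3NH+; total volume = 0.06314 L, so [(CH3)3NH+] = 0.008439/0.06314 = 0.1337 M.
Ka((CH3)3NH+) = Kw/Kb = 1.0e-14 / 6.3 x 10^-5 = 1.59e-10.
[H^+] = sqrt(Ka x [(CH3)3NH+]) = sqrt(1.59e-10 x 0.1337) = 4.61e-6 M.
pH = -log(4.61e-6) = 5.34.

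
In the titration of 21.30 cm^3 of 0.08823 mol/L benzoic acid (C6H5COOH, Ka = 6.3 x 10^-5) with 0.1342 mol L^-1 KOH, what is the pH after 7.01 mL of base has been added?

Initial n(C6H5COOH) = 0.08823 x 0.02130 = 0.001879 mol.
n(KOH) added = 0.1342 x 0.007010 = 0.0009407 mol, converting that many moles of C6H5COOH to C6H5COO-.
Remaining n(C6H5COOH) = 0.0009386 mol; n(C6H5COO-) = 0.0009407 mol.
By Henderson-Hasselbalch, pH = pKa + log([A^-]/[HA]) = 4.20 + log(0.0009407/0.0009386) = 4.20 + (+0.00) = 4.20.

4.20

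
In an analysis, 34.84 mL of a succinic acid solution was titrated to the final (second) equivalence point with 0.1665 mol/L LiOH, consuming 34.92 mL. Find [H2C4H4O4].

n(LiOH) = 0.1665 x 0.03492 = 0.005814 mol.
At the final (second) equivalence point, 2 mol OH^- react per mol H2C4H4O4, so n(H2C4H4O4) = 0.005814 / 2 = 0.002907 mol.
[H2C4H4O4] = 0.002907 / 0.03484 L = 0.0834 M.

0.0834 M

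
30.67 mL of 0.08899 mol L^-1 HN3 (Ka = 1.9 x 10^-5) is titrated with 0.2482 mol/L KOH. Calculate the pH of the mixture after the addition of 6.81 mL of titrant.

4.93

Initial n(HN3) = 0.08899 x 0.03067 = 0.002729 mol.
n(KOH) added = 0.2482 x 0.006810 = 0.001690 mol, converting that many moles of HN3 to N3-.
Remaining n(HN3) = 0.001039 mol; n(N3-) = 0.001690 mol.
By Henderson-Hasselbalch, pH = pKa + log([A^-]/[HA]) = 4.72 + log(0.001690/0.001039) = 4.72 + (+0.21) = 4.93.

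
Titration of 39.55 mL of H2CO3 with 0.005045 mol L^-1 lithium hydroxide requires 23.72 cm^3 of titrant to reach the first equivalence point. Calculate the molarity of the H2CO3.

n(LiOH) = 0.005045 x 0.02372 = 0.0001197 mol.
At the first equivalence point, 1 mol OH^- react per mol H2CO3, so n(H2CO3) = 0.0001197 / 1 = 0.0001197 mol.
[H2CO3] = 0.0001197 / 0.03955 L = 0.00303 M.

0.00303 M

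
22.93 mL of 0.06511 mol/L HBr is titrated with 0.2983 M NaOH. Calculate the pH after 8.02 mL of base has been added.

n(acid) = 0.06511 x 0.02293 = 0.001493 mol; n(NaOH) added = 0.2983 x 0.008020 = 0.002392 mol.
Base is in excess by 0.002392 - 0.001493 = 0.0008994 mol in a total volume of 0.03095 L.
[OH^-] = 0.0008994/0.03095 = 0.02906 M, so pOH = 1.54 and pH = 14.00 - 1.54 = 12.46.

12.46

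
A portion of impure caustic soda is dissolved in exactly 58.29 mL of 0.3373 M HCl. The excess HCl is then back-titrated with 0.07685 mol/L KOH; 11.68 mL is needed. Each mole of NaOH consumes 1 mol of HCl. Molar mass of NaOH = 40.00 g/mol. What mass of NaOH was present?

Total n(HCl) added = 0.3373 x 0.05829 = 0.01966 mol.
n(KOH) used = 0.07685 x 0.01168 = 0.0008976 mol, which equals the excess n(HCl).
So n(HCl) consumed by the sample = 0.01966 - 0.0008976 = 0.01876 mol.
n(NaOH) = 0.01876 / 1 = 0.01876 mol.
mass = 0.01876 mol x 40.00 g/mol = 0.751 g.

0.751 g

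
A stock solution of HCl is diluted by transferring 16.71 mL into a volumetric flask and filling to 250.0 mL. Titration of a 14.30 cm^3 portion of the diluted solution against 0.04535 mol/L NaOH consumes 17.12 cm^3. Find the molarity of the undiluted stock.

0.812 M

n(NaOH) = 0.04535 x 0.01712 = 0.0007764 mol.
n(HCl) in the aliquot = 0.0007764 mol.
[diluted HCl] = 0.0007764 / 0.01430 = 0.05429 M.
Dilution factor = 250.0/16.71 = 14.96, so [stock] = 0.05429 x 14.96 = 0.812 M.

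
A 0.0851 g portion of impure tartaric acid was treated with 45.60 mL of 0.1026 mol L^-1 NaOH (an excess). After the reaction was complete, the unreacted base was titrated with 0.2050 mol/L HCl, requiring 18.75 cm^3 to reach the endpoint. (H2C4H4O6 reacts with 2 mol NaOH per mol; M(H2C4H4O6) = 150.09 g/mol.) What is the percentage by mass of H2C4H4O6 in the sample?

73.6%

Total n(NaOH) added = 0.1026 x 0.04560 = 0.004679 mol.
n(HCl) used = 0.2050 x 0.01875 = 0.003844 mol, which equals the excess n(NaOH).
So n(NaOH) consumed by the sample = 0.004679 - 0.003844 = 0.0008348 mol.
n(H2C4H4O6) = 0.0008348 / 2 = 0.0004174 mol.
mass H2C4H4O6 = 0.0004174 x 150.09 = 0.06265 g, so %H2C4H4O6 = 0.06265/0.0851 x 100 = 73.6%.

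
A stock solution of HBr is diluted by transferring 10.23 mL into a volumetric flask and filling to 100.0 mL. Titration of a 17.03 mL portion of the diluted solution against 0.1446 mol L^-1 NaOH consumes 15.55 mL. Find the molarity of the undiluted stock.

n(NaOH) = 0.1446 x 0.01555 = 0.002249 mol.
n(HBr) in the aliquot = 0.002249 mol.
[diluted HBr] = 0.002249 / 0.01703 = 0.1320 M.
Dilution factor = 100.0/10.23 = 9.775, so [stock] = 0.1320 x 9.775 = 1.29 M.

1.29 M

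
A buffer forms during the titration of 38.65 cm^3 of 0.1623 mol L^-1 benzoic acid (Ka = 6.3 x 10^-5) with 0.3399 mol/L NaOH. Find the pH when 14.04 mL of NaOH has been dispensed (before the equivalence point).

4.70

Initial n(C6H5COOH) = 0.1623 x 0.03865 = 0.006273 mol.
n(NaOH) added = 0.3399 x 0.01404 = 0.004772 mol, converting that many moles of C6H5COOH to C6H5COO-.
Remaining n(C6H5COOH) = 0.001501 mol; n(C6H5COO-) = 0.004772 mol.
By Henderson-Hasselbalch, pH = pKa + log([A^-]/[HA]) = 4.20 + log(0.004772/0.001501) = 4.20 + (+0.50) = 4.70.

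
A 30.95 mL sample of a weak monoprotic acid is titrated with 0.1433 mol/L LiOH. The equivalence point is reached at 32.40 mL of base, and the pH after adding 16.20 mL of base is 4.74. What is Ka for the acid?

1.8 x 10^-5

16.20 mL is half of the equivalence volume, so this is the half-equivalence point where [HA] = [A^-].
At half-equivalence pH = pKa, so pKa = 4.74.
Ka = 10^(-4.74) = 1.8 x 10^-5.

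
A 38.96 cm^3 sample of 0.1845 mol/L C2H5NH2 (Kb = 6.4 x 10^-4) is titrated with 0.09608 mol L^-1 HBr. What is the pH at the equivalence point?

6.00

n(C2H5NH2) = 0.1845 x 0.03896 = 0.007188 mol; V(HBr) at equivalence = 0.007188/0.09608 = 0.07481 L.
At equivalence the base is fully converted to C2H5NH3+; total volume = 0.1138 L, so [C2H5NH3+] = 0.007188/0.1138 = 0.06318 M.
Ka(C2H5NH3+) = Kw/Kb = 1.0e-14 / 6.4 x 10^-4 = 1.56e-11.
[H^+] = sqrt(Ka x [C2H5NH3+]) = sqrt(1.56e-11 x 0.06318) = 9.94e-7 M.
pH = -log(9.94e-7) = 6.00.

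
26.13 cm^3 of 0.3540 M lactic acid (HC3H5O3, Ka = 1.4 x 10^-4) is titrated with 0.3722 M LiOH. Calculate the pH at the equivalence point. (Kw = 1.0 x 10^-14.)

n(HC3H5O3) = 0.3540 x 0.02613 = 0.009250 mol; V(LiOH) at equivalence = 0.009250/0.3722 = 0.02485 L.
At equivalence all the acid is converted to C3H5O3-; total volume = 0.02613 + 0.02485 = 0.05098 L, so [C3H5O3-] = 0.009250/0.05098 = 0.1814 M.
Kb = Kw/Ka = 1.0e-14 / 1.4 x 10^-4 = 7.14e-11.
[OH^-] = sqrt(Kb x [C3H5O3-]) = sqrt(7.14e-11 x 0.1814) = 3.60e-6 M.
pOH = 5.44, so pH = 14.00 - 5.44 = 8.56.

8.56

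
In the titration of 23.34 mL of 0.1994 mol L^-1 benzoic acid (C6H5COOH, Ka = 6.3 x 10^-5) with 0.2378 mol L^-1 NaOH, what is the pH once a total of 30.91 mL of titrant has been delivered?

n(acid) = 0.1994 x 0.02334 = 0.004654 mol; n(NaOH) added = 0.2378 x 0.03091 = 0.007350 mol.
Base is in excess by 0.007350 - 0.004654 = 0.002696 mol in a total volume of 0.05425 L.
[OH^-] = 0.002696/0.05425 = 0.04970 M, so pOH = 1.30 and pH = 14.00 - 1.30 = 12.70.

12.70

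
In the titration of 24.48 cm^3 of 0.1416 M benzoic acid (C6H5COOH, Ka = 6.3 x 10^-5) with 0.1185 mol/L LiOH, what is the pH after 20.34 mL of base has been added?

Initial n(C6H5COOH) = 0.1416 x 0.02448 = 0.003466 mol.
n(LiOH) added = 0.1185 x 0.02034 = 0.002410 mol, converting that many moles of C6H5COOH to C6H5COO-.
Remaining n(C6H5COOH) = 0.001056 mol; n(C6H5COO-) = 0.002410 mol.
By Henderson-Hasselbalch, pH = pKa + log([A^-]/[HA]) = 4.20 + log(0.002410/0.001056) = 4.20 + (+0.36) = 4.56.

4.56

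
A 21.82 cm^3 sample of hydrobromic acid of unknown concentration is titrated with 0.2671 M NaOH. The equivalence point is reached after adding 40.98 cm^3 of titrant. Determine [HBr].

n(NaOH) delivered = 0.2671 x 0.04098 = 0.01095 mol.
For a 1:1 reaction, n(HBr) = 0.01095 mol.
[HBr] = 0.01095 mol / 0.02182 L = 0.502 M.

0.502 M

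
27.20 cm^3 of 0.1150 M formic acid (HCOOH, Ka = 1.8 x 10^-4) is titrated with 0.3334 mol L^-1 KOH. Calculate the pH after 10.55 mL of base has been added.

n(acid) = 0.1150 x 0.02720 = 0.003128 mol; n(KOH) added = 0.3334 x 0.01055 = 0.003517 mol.
Base is in excess by 0.003517 - 0.003128 = 0.0003894 mol in a total volume of 0.03775 L.
[OH^-] = 0.0003894/0.03775 = 0.01031 M, so pOH = 1.99 and pH = 14.00 - 1.99 = 12.01.

12.01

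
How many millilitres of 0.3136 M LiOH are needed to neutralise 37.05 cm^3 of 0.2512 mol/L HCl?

29.7 mL

n(HCl) = 0.2512 mol/L x 0.03705 L = 0.009307 mol.
At equivalence n(LiOH) = n(HCl) = 0.009307 mol.
V(LiOH) = 0.009307 / 0.3136 = 0.02968 L = 29.7 mL.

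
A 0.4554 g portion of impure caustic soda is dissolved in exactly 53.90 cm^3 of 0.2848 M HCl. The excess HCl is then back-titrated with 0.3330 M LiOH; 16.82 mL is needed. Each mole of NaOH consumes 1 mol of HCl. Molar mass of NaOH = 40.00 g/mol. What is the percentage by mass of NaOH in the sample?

85.6%

Total n(HCl) added = 0.2848 x 0.05390 = 0.01535 mol.
n(LiOH) used = 0.3330 x 0.01682 = 0.005601 mol, which equals the excess n(HCl).
So n(HCl) consumed by the sample = 0.01535 - 0.005601 = 0.009750 mol.
n(NaOH) = 0.009750 / 1 = 0.009750 mol.
mass NaOH = 0.009750 x 40.00 = 0.3900 g, so %NaOH = 0.3900/0.4554 x 100 = 85.6%.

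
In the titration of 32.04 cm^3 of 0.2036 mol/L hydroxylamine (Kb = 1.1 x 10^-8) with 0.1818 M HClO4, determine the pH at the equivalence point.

3.53

n(NH2OH) = 0.2036 x 0.03204 = 0.006523 mol; V(HClO4) at equivalence = 0.006523/0.1818 = 0.03588 L.
At equivalence the base is fully converted to NH3OH+; total volume = 0.06792 L, so [NH3OH+] = 0.006523/0.06792 = 0.09604 M.
Ka(NH3OH+) = Kw/Kb = 1.0e-14 / 1.1 x 10^-8 = 9.09e-7.
[H^+] = sqrt(Ka x [NH3OH+]) = sqrt(9.09e-7 x 0.09604) = 0.000295 M.
pH = -log(0.000295) = 3.53.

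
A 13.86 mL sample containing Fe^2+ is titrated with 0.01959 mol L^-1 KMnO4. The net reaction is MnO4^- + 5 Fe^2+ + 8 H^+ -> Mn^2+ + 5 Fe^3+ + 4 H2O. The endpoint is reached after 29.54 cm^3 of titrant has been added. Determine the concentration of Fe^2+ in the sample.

0.209 M

n(KMnO4) = 0.01959 x 0.02954 = 0.0005787 mol.
From the balanced equation, 1 mol KMnO4 reacts with 5 mol Fe^2+, so n(Fe^2+) = 0.0005787 x 5/1 = 0.002893 mol.
[Fe^2+] = 0.002893 / 0.01386 L = 0.209 M.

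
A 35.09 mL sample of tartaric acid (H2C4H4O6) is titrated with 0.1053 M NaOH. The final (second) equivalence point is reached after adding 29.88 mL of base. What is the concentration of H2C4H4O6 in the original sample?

0.0448 M

n(NaOH) = 0.1053 x 0.02988 = 0.003146 mol.
At the final (second) equivalence point, 2 mol OH^- react per mol H2C4H4O6, so n(H2C4H4O6) = 0.003146 / 2 = 0.001573 mol.
[H2C4H4O6] = 0.001573 / 0.03509 L = 0.0448 M.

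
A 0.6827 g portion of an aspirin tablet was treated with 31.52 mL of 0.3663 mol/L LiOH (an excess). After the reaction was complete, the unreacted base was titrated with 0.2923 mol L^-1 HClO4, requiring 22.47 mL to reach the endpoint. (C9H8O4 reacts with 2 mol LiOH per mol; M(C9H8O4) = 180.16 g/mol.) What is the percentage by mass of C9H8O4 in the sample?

Total n(LiOH) added = 0.3663 x 0.03152 = 0.01155 mol.
n(HClO4) used = 0.2923 x 0.02247 = 0.006568 mol, which equals the excess n(LiOH).
So n(LiOH) consumed by the sample = 0.01155 - 0.006568 = 0.004978 mol.
n(C9H8O4) = 0.004978 / 2 = 0.002489 mol.
mass C9H8O4 = 0.002489 x 180.16 = 0.4484 g, so %C9H8O4 = 0.4484/0.6827 x 100 = 65.7%.

65.7%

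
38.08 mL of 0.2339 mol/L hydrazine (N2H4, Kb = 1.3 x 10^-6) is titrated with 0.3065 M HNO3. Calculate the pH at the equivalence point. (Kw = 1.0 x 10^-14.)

n(N2H4) = 0.2339 x 0.03808 = 0.008907 mol; V(HNO3) at equivalence = 0.008907/0.3065 = 0.02906 L.
At equivalence the base is fully converted to N2H5+; total volume = 0.06714 L, so [N2H5+] = 0.008907/0.06714 = 0.1327 M.
Ka(N2H5+) = Kw/Kb = 1.0e-14 / 1.3 x 10^-6 = 7.69e-9.
[H^+] = sqrt(Ka x [N2H5+]) = sqrt(7.69e-9 x 0.1327) = 3.19e-5 M.
pH = -log(3.19e-5) = 4.50.

4.50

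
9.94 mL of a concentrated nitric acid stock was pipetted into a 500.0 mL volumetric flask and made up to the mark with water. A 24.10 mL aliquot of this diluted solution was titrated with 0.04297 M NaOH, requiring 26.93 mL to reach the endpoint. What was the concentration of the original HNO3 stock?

2.42 M

n(NaOH) = 0.04297 x 0.02693 = 0.001157 mol.
n(HNO3) in the aliquot = 0.001157 mol.
[diluted HNO3] = 0.001157 / 0.02410 = 0.04802 M.
Dilution factor = 500.0/9.940 = 50.30, so [stock] = 0.04802 x 50.30 = 2.42 M.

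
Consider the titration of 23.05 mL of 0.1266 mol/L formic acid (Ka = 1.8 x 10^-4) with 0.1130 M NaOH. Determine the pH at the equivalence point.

8.26

n(HCOOH) = 0.1266 x 0.02305 = 0.002918 mol; V(NaOH) at equivalence = 0.002918/0.1130 = 0.02582 L.
At equivalence all the acid is converted to HCOO-; total volume = 0.02305 + 0.02582 = 0.04887 L, so [HCOO-] = 0.002918/0.04887 = 0.05971 M.
Kb = Kw/Ka = 1.0e-14 / 1.8 x 10^-4 = 5.56e-11.
[OH^-] = sqrt(Kb x [HCOO-]) = sqrt(5.56e-11 x 0.05971) = 1.82e-6 M.
pOH = 5.74, so pH = 14.00 - 5.74 = 8.26.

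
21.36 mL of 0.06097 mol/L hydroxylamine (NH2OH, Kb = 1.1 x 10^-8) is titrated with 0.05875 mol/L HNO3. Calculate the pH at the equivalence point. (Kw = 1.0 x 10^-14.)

3.78

n(NH2OH) = 0.06097 x 0.02136 = 0.001302 mol; V(HNO3) at equivalence = 0.001302/0.05875 = 0.02217 L.
At equivalence the base is fully converted to NH3OH+; total volume = 0.04353 L, so [NH3OH+] = 0.001302/0.04353 = 0.02992 M.
Ka(NH3OH+) = Kw/Kb = 1.0e-14 / 1.1 x 10^-8 = 9.09e-7.
[H^+] = sqrt(Ka x [NH3OH+]) = sqrt(9.09e-7 x 0.02992) = 0.000165 M.
pH = -log(0.000165) = 3.78.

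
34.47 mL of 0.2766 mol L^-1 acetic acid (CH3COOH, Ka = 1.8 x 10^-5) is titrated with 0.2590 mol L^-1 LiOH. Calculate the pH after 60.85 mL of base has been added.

12.82

n(acid) = 0.2766 x 0.03447 = 0.009534 mol; n(LiOH) added = 0.2590 x 0.06085 = 0.01576 mol.
Base is in excess by 0.01576 - 0.009534 = 0.006226 mol in a total volume of 0.09532 L.
[OH^-] = 0.006226/0.09532 = 0.06531 M, so pOH = 1.18 and pH = 14.00 - 1.18 = 12.82.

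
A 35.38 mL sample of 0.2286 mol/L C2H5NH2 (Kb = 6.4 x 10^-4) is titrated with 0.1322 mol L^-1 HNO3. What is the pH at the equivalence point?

5.94

n(C2H5NH2) = 0.2286 x 0.03538 = 0.008088 mol; V(HNO3) at equivalence = 0.008088/0.1322 = 0.06118 L.
At equivalence the base is fully converted to C2H5NH3+; total volume = 0.09656 L, so [C2H5NH3+] = 0.008088/0.09656 = 0.08376 M.
Ka(C2H5NH3+) = Kw/Kb = 1.0e-14 / 6.4 x 10^-4 = 1.56e-11.
[H^+] = sqrt(Ka x [C2H5NH3+]) = sqrt(1.56e-11 x 0.08376) = 1.14e-6 M.
pH = -log(1.14e-6) = 5.94.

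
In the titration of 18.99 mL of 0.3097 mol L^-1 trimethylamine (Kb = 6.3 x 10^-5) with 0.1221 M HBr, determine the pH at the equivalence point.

5.43

n((CH3)3N) = 0.3097 x 0.01899 = 0.005881 mol; V(HBr) at equivalence = 0.005881/0.1221 = 0.04817 L.
At equivalence the base is fully converted to (CH3)3NH+; total volume = 0.06716 L, so [(CH3)3NH+] = 0.005881/0.06716 = 0.08757 M.
Ka((CH3)3NH+) = Kw/Kb = 1.0e-14 / 6.3 x 10^-5 = 1.59e-10.
[H^+] = sqrt(Ka x [(CH3)3NH+]) = sqrt(1.59e-10 x 0.08757) = 3.73e-6 M.
pH = -log(3.73e-6) = 5.43.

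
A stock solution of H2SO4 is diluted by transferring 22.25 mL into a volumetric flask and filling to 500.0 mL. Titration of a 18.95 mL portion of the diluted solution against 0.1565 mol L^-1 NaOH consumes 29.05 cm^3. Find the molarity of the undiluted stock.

2.70 M

n(NaOH) = 0.1565 x 0.02905 = 0.004546 mol.
n(H2SO4) in the aliquot = 0.004546 x 1/2 = 0.002273 mol.
[diluted H2SO4] = 0.002273 / 0.01895 = 0.1200 M.
Dilution factor = 500.0/22.25 = 22.47, so [stock] = 0.1200 x 22.47 = 2.70 M.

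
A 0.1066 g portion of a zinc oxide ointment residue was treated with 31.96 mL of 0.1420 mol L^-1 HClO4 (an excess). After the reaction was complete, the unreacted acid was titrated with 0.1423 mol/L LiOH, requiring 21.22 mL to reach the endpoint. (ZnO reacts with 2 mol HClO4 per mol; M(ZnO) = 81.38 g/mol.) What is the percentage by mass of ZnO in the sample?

Total n(HClO4) added = 0.1420 x 0.03196 = 0.004538 mol.
n(LiOH) used = 0.1423 x 0.02122 = 0.003020 mol, which equals the excess n(HClO4).
So n(HClO4) consumed by the sample = 0.004538 - 0.003020 = 0.001519 mol.
n(ZnO) = 0.001519 / 2 = 0.0007594 mol.
mass ZnO = 0.0007594 x 81.38 = 0.06180 g, so %ZnO = 0.06180/0.1066 x 100 = 58.0%.

58.0%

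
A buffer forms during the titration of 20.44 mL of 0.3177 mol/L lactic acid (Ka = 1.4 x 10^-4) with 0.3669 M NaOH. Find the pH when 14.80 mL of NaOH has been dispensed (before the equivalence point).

Initial n(HC3H5O3) = 0.3177 x 0.02044 = 0.006494 mol.
n(NaOH) added = 0.3669 x 0.01480 = 0.005430 mol, converting that many moles of HC3H5O3 to C3H5O3-.
Remaining n(HC3H5O3) = 0.001064 mol; n(C3H5O3-) = 0.005430 mol.
By Henderson-Hasselbalch, pH = pKa + log([A^-]/[HA]) = 3.85 + log(0.005430/0.001064) = 3.85 + (+0.71) = 4.56.

4.56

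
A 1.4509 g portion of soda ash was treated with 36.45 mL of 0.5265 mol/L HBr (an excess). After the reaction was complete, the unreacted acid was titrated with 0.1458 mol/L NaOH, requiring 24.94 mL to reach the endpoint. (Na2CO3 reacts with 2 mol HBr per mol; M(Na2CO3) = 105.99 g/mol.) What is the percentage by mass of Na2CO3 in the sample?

56.8%

Total n(HBr) added = 0.5265 x 0.03645 = 0.01919 mol.
n(NaOH) used = 0.1458 x 0.02494 = 0.003636 mol, which equals the excess n(HBr).
So n(HBr) consumed by the sample = 0.01919 - 0.003636 = 0.01555 mol.
n(Na2CO3) = 0.01555 / 2 = 0.007777 mol.
mass Na2CO3 = 0.007777 x 105.99 = 0.8243 g, so %Na2CO3 = 0.8243/1.4509 x 100 = 56.8%.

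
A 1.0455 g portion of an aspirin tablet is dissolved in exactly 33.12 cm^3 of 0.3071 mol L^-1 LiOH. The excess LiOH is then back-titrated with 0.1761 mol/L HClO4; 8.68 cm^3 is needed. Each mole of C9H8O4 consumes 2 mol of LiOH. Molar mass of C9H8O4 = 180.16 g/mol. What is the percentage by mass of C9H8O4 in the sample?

Total n(LiOH) added = 0.3071 x 0.03312 = 0.01017 mol.
n(HClO4) used = 0.1761 x 0.008680 = 0.001529 mol, which equals the excess n(LiOH).
So n(LiOH) consumed by the sample = 0.01017 - 0.001529 = 0.008643 mol.
n(C9H8O4) = 0.008643 / 2 = 0.004321 mol.
mass C9H8O4 = 0.004321 x 180.16 = 0.7785 g, so %C9H8O4 = 0.7785/1.0455 x 100 = 74.5%.

74.5%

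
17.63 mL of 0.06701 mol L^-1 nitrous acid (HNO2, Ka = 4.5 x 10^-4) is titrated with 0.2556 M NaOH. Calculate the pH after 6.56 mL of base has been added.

12.31

n(acid) = 0.06701 x 0.01763 = 0.001181 mol; n(NaOH) added = 0.2556 x 0.006560 = 0.001677 mol.
Base is in excess by 0.001677 - 0.001181 = 0.0004953 mol in a total volume of 0.02419 L.
[OH^-] = 0.0004953/0.02419 = 0.02048 M, so pOH = 1.69 and pH = 14.00 - 1.69 = 12.31.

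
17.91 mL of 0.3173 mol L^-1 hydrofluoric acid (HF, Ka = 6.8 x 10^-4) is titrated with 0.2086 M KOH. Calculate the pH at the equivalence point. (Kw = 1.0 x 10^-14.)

n(HF) = 0.3173 x 0.01791 = 0.005683 mol; V(KOH) at equivalence = 0.005683/0.2086 = 0.02724 L.
At equivalence all the acid is converted to F-; total volume = 0.01791 + 0.02724 = 0.04515 L, so [F-] = 0.005683/0.04515 = 0.1259 M.
Kb = Kw/Ka = 1.0e-14 / 6.8 x 10^-4 = 1.47e-11.
[OH^-] = sqrt(Kb x [F-]) = sqrt(1.47e-11 x 0.1259) = 1.36e-6 M.
pOH = 5.87, so pH = 14.00 - 5.87 = 8.13.

8.13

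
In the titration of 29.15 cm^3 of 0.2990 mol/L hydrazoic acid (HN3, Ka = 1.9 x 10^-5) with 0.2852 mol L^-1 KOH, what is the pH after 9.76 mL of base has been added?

4.39

Initial n(HN3) = 0.2990 x 0.02915 = 0.008716 mol.
n(KOH) added = 0.2852 x 0.009760 = 0.002784 mol, converting that many moles of HN3 to N3-.
Remaining n(HN3) = 0.005932 mol; n(N3-) = 0.002784 mol.
By Henderson-Hasselbalch, pH = pKa + log([A^-]/[HA]) = 4.72 + log(0.002784/0.005932) = 4.72 + (-0.33) = 4.39.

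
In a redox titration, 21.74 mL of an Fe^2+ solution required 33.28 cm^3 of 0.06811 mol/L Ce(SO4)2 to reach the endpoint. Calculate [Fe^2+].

n(Ce(SO4)2) = 0.06811 x 0.03328 = 0.002267 mol.
From the balanced equation, 1 mol Ce(SO4)2 reacts with 1 mol Fe^2+, so n(Fe^2+) = 0.002267 x 1/1 = 0.002267 mol.
[Fe^2+] = 0.002267 / 0.02174 L = 0.104 M.

0.104 M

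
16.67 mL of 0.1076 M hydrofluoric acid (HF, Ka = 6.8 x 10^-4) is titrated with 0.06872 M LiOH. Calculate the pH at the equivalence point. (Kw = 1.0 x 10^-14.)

7.90

n(HF) = 0.1076 x 0.01667 = 0.001794 mol; V(LiOH) at equivalence = 0.001794/0.06872 = 0.02610 L.
At equivalence all the acid is converted to F-; total volume = 0.01667 + 0.02610 = 0.04277 L, so [F-] = 0.001794/0.04277 = 0.04194 M.
Kb = Kw/Ka = 1.0e-14 / 6.8 x 10^-4 = 1.47e-11.
[OH^-] = sqrt(Kb x [F-]) = sqrt(1.47e-11 x 0.04194) = 7.85e-7 M.
pOH = 6.10, so pH = 14.00 - 6.10 = 7.90.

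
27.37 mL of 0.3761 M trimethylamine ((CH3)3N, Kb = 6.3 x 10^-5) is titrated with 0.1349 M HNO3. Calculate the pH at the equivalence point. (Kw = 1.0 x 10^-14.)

5.40

n((CH3)3N) = 0.3761 x 0.02737 = 0.01029 mol; V(HNO3) at equivalence = 0.01029/0.1349 = 0.07631 L.
At equivalence the base is fully converted to (CH3)3NH+; total volume = 0.1037 L, so [(CH3)3NH+] = 0.01029/0.1037 = 0.09929 M.
Ka((CH3)3NH+) = Kw/Kb = 1.0e-14 / 6.3 x 10^-5 = 1.59e-10.
[H^+] = sqrt(Ka x [(CH3)3NH+]) = sqrt(1.59e-10 x 0.09929) = 3.97e-6 M.
pH = -log(3.97e-6) = 5.40.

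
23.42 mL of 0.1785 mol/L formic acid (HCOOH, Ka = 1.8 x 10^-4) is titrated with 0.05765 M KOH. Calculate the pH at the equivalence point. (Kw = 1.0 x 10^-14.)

8.19

n(HCOOH) = 0.1785 x 0.02342 = 0.004180 mol; V(KOH) at equivalence = 0.004180/0.05765 = 0.07251 L.
At equivalence all the acid is converted to HCOO-; total volume = 0.02342 + 0.07251 = 0.09593 L, so [HCOO-] = 0.004180/0.09593 = 0.04358 M.
Kb = Kw/Ka = 1.0e-14 / 1.8 x 10^-4 = 5.56e-11.
[OH^-] = sqrt(Kb x [HCOO-]) = sqrt(5.56e-11 x 0.04358) = 1.56e-6 M.
pOH = 5.81, so pH = 14.00 - 5.81 = 8.19.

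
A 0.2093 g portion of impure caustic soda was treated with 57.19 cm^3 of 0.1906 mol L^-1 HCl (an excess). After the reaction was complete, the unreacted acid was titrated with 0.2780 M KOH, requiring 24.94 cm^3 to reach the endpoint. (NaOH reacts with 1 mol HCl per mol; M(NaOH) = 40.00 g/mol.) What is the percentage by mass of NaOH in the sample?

75.8%

Total n(HCl) added = 0.1906 x 0.05719 = 0.01090 mol.
n(KOH) used = 0.2780 x 0.02494 = 0.006933 mol, which equals the excess n(HCl).
So n(HCl) consumed by the sample = 0.01090 - 0.006933 = 0.003967 mol.
n(NaOH) = 0.003967 / 1 = 0.003967 mol.
mass NaOH = 0.003967 x 40.00 = 0.1587 g, so %NaOH = 0.1587/0.2093 x 100 = 75.8%.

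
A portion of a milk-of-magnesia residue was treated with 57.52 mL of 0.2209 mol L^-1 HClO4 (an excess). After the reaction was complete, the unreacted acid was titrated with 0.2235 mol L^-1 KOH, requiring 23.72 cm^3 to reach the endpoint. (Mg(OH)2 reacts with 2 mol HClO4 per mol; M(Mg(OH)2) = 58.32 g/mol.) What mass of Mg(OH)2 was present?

Total n(HClO4) added = 0.2209 x 0.05752 = 0.01271 mol.
n(KOH) used = 0.2235 x 0.02372 = 0.005301 mol, which equals the excess n(HClO4).
So n(HClO4) consumed by the sample = 0.01271 - 0.005301 = 0.007405 mol.
n(Mg(OH)2) = 0.007405 / 2 = 0.003702 mol.
mass = 0.003702 mol x 58.32 g/mol = 0.216 g.

0.216 g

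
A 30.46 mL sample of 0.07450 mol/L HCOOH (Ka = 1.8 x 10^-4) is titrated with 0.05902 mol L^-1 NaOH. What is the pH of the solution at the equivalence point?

8.13

n(HCOOH) = 0.07450 x 0.03046 = 0.002269 mol; V(NaOH) at equivalence = 0.002269/0.05902 = 0.03845 L.
At equivalence all the acid is converted to HCOO-; total volume = 0.03046 + 0.03845 = 0.06891 L, so [HCOO-] = 0.002269/0.06891 = 0.03293 M.
Kb = Kw/Ka = 1.0e-14 / 1.8 x 10^-4 = 5.56e-11.
[OH^-] = sqrt(Kb x [HCOO-]) = sqrt(5.56e-11 x 0.03293) = 1.35e-6 M.
pOH = 5.87, so pH = 14.00 - 5.87 = 8.13.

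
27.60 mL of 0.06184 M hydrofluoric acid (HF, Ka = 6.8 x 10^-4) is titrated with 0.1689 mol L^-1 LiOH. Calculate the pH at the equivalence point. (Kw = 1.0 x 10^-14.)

7.91

n(HF) = 0.06184 x 0.02760 = 0.001707 mol; V(LiOH) at equivalence = 0.001707/0.1689 = 0.01011 L.
At equivalence all the acid is converted to F-; total volume = 0.02760 + 0.01011 = 0.03771 L, so [F-] = 0.001707/0.03771 = 0.04527 M.
Kb = Kw/Ka = 1.0e-14 / 6.8 x 10^-4 = 1.47e-11.
[OH^-] = sqrt(Kb x [F-]) = sqrt(1.47e-11 x 0.04527) = 8.16e-7 M.
pOH = 6.09, so pH = 14.00 - 6.09 = 7.91.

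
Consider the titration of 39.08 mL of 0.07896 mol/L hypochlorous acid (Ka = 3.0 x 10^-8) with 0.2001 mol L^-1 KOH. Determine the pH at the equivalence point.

n(HClO) = 0.07896 x 0.03908 = 0.003086 mol; V(KOH) at equivalence = 0.003086/0.2001 = 0.01542 L.
At equivalence all the acid is converted to ClO-; total volume = 0.03908 + 0.01542 = 0.05450 L, so [ClO-] = 0.003086/0.05450 = 0.05662 M.
Kb = Kw/Ka = 1.0e-14 / 3.0 x 10^-8 = 3.33e-7.
[OH^-] = sqrt(Kb x [ClO-]) = sqrt(3.33e-7 x 0.05662) = 0.000137 M.
pOH = 3.86, so pH = 14.00 - 3.86 = 10.14.

10.14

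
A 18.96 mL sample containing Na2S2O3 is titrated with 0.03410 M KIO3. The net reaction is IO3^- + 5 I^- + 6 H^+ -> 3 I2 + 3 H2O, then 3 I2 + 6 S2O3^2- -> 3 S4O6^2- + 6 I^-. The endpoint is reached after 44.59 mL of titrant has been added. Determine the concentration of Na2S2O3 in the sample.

n(KIO3) = 0.03410 x 0.04459 = 0.001521 mol.
From the balanced equation, 1 mol KIO3 reacts with 6 mol Na2S2O3, so n(Na2S2O3) = 0.001521 x 6/1 = 0.009123 mol.
[Na2S2O3] = 0.009123 / 0.01896 L = 0.481 M.

0.481 M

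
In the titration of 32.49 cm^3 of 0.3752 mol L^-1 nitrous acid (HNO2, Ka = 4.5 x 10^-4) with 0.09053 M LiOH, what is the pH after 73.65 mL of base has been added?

3.43

Initial n(HNO2) = 0.3752 x 0.03249 = 0.01219 mol.
n(LiOH) added = 0.09053 x 0.07365 = 0.006668 mol, converting that many moles of HNO2 to NO2-.
Remaining n(HNO2) = 0.005523 mol; n(NO2-) = 0.006668 mol.
By Henderson-Hasselbalch, pH = pKa + log([A^-]/[HA]) = 3.35 + log(0.006668/0.005523) = 3.35 + (+0.08) = 3.43.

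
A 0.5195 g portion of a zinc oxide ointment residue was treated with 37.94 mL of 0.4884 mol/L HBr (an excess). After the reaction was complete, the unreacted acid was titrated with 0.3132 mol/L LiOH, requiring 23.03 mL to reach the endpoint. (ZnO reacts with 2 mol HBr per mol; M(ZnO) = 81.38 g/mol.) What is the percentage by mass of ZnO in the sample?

88.6%

Total n(HBr) added = 0.4884 x 0.03794 = 0.01853 mol.
n(LiOH) used = 0.3132 x 0.02303 = 0.007213 mol, which equals the excess n(HBr).
So n(HBr) consumed by the sample = 0.01853 - 0.007213 = 0.01132 mol.
n(ZnO) = 0.01132 / 2 = 0.005658 mol.
mass ZnO = 0.005658 x 81.38 = 0.4605 g, so %ZnO = 0.4605/0.5195 x 100 = 88.6%.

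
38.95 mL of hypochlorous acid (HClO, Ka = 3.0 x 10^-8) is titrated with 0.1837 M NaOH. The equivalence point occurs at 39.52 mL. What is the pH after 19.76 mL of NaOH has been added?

7.52

19.76 mL is exactly half the equivalence volume (39.52/2), i.e. the half-equivalence point.
There, n(HA) = n(A^-), so pH = pKa = -log(3.0 x 10^-8) = 7.52.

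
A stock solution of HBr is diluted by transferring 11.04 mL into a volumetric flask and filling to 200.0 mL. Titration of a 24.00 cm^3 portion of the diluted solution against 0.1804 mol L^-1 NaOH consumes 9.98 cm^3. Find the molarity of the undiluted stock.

1.36 M

n(NaOH) = 0.1804 x 0.009980 = 0.001800 mol.
n(HBr) in the aliquot = 0.001800 mol.
[diluted HBr] = 0.001800 / 0.02400 = 0.07502 M.
Dilution factor = 200.0/11.04 = 18.12, so [stock] = 0.07502 x 18.12 = 1.36 M.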